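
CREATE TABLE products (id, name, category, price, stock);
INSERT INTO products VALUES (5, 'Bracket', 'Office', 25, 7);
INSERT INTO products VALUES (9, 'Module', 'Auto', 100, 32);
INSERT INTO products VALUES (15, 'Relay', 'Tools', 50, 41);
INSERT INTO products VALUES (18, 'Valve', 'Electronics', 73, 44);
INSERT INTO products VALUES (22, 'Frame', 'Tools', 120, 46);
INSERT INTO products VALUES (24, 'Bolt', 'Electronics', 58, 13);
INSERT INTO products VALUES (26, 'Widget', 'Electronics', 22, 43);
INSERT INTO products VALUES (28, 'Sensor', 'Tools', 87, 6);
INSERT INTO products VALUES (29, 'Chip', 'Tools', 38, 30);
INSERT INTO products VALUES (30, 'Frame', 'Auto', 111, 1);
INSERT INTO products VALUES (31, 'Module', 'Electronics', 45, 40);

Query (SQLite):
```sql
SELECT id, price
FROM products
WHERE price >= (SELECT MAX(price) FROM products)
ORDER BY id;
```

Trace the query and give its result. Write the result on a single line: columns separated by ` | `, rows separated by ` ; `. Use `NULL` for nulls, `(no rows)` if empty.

22 | 120

Scalar subquery: MAX(price) over all products rows = 120.
Keep rows where price >= that value.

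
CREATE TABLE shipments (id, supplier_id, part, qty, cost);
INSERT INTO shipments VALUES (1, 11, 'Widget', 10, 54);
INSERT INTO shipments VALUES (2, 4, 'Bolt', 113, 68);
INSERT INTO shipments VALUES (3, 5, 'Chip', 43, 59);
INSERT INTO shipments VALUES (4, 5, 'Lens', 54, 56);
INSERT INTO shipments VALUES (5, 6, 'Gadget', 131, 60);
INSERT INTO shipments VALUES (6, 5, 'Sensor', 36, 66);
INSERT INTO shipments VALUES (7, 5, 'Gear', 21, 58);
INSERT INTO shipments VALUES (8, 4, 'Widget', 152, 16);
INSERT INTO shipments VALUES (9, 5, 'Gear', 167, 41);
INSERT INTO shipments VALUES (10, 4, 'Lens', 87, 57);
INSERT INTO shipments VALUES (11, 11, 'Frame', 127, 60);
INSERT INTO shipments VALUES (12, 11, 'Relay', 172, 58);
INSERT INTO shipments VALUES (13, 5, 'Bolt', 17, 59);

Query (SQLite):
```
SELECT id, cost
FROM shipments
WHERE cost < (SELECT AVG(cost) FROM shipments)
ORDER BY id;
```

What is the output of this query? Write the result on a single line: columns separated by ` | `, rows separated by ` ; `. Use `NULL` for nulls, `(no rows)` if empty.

1 | 54 ; 8 | 16 ; 9 | 41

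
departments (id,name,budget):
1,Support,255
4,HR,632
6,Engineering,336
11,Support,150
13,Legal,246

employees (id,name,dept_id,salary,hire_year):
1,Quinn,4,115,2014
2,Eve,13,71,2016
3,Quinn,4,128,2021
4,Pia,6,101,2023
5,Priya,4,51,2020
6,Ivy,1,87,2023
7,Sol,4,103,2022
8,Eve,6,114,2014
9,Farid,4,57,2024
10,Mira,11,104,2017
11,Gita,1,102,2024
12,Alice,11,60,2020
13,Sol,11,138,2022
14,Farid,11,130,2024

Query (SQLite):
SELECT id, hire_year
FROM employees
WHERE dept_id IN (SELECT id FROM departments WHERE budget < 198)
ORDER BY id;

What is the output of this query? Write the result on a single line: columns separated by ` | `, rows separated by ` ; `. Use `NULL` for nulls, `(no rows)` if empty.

Inner query: departments.id where budget < 198.
Outer: keep employees rows whose dept_id is in that set.
Inner query → {11}

10 | 2017 ; 12 | 2020 ; 13 | 2022 ; 14 | 2024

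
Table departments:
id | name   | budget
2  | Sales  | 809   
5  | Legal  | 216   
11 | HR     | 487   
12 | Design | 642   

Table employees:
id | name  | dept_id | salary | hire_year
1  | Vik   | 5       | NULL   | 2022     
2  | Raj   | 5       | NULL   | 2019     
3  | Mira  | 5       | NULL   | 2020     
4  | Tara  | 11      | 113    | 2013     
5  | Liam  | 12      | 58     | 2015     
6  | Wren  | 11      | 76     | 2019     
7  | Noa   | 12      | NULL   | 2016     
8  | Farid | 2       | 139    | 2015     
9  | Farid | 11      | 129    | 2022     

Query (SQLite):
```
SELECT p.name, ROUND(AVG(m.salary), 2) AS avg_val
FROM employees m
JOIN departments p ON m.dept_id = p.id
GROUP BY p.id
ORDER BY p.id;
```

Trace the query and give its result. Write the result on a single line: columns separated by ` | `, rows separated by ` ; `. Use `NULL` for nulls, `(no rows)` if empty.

Join each employees row to its departments via dept_id.
Group joined rows by departments.id; compute ROUND(AVG(m.salary), 2) per group.
  2: ids {8} → ROUND(AVG(m.salary), 2)=139
  5: ids {1, 2, 3} → ROUND(AVG(m.salary), 2)=NULL
  11: ids {4, 6, 9} → ROUND(AVG(m.salary), 2)=106
  12: ids {5, 7} → ROUND(AVG(m.salary), 2)=58

Sales | 139 ; Legal | NULL ; HR | 106 ; Design | 58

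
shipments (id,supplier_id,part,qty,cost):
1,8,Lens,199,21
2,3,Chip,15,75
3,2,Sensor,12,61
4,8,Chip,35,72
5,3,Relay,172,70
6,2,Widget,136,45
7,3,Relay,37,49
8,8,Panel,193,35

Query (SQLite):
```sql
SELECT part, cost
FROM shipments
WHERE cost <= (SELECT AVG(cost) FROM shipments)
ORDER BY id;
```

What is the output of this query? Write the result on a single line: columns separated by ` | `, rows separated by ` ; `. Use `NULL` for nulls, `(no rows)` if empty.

Lens | 21 ; Widget | 45 ; Relay | 49 ; Panel | 35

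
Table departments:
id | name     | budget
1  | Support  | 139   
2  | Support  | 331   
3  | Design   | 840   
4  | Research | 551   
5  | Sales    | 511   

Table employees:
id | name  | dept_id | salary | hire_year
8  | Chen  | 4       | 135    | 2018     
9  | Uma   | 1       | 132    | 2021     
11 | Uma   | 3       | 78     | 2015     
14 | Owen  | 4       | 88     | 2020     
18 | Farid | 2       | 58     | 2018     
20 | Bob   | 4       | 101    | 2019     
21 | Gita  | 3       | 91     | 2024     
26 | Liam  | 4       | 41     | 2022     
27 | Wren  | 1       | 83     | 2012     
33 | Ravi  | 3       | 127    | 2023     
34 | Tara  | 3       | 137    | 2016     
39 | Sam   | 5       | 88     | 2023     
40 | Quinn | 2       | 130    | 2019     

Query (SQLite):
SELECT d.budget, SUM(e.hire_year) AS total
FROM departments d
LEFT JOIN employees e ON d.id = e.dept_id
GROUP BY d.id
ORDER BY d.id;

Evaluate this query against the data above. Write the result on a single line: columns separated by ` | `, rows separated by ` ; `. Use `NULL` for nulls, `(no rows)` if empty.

139 | 4033 ; 331 | 4037 ; 840 | 8078 ; 551 | 8079 ; 511 | 2023

LEFT JOIN keeps every departments row; unmatched ones get NULL for employees columns.
Group by departments.id and compute SUM(e.hire_year). SUM over an all-NULL group is NULL.
  1: ids {9, 27} → SUM(e.hire_year)=4033
  2: ids {18, 40} → SUM(e.hire_year)=4037
  3: ids {11, 21, 33, 34} → SUM(e.hire_year)=8078
  4: ids {8, 14, 20, 26} → SUM(e.hire_year)=8079
  5: ids {39} → SUM(e.hire_year)=2023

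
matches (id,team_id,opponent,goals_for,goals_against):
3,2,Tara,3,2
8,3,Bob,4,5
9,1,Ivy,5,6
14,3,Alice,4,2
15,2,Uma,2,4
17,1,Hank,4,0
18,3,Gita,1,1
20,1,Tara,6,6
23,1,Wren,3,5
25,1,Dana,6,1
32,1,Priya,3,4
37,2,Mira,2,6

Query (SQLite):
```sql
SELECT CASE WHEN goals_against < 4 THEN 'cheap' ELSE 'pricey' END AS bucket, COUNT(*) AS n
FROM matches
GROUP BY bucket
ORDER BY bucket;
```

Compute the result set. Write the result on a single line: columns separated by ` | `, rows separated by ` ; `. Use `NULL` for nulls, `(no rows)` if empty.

Bucket rows by goals_against < 4 → 'cheap' else 'pricey'; count each bucket.

cheap | 5 ; pricey | 7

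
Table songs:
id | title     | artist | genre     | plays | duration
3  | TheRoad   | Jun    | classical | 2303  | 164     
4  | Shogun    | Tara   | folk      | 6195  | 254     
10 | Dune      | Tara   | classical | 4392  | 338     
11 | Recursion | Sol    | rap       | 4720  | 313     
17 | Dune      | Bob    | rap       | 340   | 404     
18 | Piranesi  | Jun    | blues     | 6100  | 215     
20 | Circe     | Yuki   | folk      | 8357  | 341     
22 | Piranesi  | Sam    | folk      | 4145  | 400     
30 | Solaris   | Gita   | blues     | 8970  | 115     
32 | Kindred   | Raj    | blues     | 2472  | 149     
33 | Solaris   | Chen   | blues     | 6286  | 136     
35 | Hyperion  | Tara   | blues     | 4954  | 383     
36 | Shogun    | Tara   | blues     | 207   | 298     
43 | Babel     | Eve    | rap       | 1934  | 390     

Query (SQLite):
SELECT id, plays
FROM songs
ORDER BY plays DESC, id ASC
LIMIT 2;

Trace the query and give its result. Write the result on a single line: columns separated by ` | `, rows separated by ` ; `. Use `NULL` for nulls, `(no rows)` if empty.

Sort by plays desc, tiebreak id asc: (8970, id=30), (8357, id=20), (6286, id=33), (6195, id=4), (6100, id=18) …. Take first 2.

30 | 8970 ; 20 | 8357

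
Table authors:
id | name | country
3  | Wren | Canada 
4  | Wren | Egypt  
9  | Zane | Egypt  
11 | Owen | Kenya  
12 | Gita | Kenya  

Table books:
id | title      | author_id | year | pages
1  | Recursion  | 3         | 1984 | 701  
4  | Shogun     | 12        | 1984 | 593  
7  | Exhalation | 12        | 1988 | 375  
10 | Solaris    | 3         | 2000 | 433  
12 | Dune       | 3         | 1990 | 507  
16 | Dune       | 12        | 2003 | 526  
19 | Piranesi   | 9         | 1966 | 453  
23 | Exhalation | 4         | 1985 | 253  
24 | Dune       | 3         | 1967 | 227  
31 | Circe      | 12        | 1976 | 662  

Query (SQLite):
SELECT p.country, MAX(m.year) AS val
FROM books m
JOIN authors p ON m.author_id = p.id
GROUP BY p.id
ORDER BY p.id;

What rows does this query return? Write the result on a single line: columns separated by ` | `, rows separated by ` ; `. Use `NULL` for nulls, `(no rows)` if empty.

Canada | 2000 ; Egypt | 1985 ; Egypt | 1966 ; Kenya | 2003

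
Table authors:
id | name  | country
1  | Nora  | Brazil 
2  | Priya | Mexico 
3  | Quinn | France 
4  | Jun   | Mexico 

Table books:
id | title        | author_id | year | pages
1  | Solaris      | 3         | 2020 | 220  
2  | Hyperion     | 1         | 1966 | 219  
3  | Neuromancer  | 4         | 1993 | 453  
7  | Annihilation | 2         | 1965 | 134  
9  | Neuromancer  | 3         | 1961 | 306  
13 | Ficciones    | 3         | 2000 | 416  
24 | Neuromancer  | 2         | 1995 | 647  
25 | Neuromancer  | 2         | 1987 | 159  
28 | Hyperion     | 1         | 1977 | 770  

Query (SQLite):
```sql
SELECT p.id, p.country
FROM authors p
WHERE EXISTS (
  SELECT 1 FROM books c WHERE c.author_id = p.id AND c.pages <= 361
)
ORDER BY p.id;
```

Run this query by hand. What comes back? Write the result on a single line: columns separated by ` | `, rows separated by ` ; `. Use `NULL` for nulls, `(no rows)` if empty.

1 | Brazil ; 2 | Mexico ; 3 | France

For each authors row, check whether any books with matching author_id has pages <= 361.
Keep rows where that is true.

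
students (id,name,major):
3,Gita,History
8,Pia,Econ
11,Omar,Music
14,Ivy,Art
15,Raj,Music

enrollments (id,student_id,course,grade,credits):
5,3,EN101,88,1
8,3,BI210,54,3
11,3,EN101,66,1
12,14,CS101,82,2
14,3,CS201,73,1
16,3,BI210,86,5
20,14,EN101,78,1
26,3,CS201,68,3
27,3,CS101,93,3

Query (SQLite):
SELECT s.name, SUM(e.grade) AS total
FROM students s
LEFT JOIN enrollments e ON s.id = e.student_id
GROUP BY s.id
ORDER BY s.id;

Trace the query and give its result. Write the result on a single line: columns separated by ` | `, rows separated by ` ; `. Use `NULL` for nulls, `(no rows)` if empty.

Gita | 528 ; Pia | NULL ; Omar | NULL ; Ivy | 160 ; Raj | NULL

LEFT JOIN keeps every students row; unmatched ones get NULL for enrollments columns.
Group by students.id and compute SUM(e.grade). SUM over an all-NULL group is NULL.
  3: ids {5, 8, 11, 14, 16, 26, 27} → SUM(e.grade)=528
  8: ids {—} → SUM(e.grade)=NULL
  11: ids {—} → SUM(e.grade)=NULL
  14: ids {12, 20} → SUM(e.grade)=160
  15: ids {—} → SUM(e.grade)=NULL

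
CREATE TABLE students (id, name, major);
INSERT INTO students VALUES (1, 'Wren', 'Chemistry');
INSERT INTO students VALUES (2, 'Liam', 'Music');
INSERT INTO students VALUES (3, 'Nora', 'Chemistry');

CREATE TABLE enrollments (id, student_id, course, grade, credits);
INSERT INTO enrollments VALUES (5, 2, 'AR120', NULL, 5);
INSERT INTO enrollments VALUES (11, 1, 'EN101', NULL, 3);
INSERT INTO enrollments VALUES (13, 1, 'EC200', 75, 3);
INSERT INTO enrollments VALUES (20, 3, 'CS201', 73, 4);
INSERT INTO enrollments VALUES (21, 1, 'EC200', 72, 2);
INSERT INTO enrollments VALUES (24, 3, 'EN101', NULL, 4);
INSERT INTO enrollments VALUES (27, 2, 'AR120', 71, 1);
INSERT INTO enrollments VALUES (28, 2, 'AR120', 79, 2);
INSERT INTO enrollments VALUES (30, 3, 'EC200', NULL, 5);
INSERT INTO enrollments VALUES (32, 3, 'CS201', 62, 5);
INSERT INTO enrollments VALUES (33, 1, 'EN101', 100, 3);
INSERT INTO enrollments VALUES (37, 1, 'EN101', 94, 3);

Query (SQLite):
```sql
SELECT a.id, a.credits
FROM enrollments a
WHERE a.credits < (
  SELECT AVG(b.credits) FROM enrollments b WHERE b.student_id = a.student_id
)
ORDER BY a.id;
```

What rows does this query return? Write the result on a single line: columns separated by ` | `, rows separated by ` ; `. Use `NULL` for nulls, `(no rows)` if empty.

For each enrollments row a, compute AVG(credits) over rows sharing a.student_id.
Keep row a if a.credits < that per-group AVG.
  student_id=1: AVG(credits) = 2.8
  student_id=2: AVG(credits) = 2.666667
  student_id=3: AVG(credits) = 4.5

20 | 4 ; 21 | 2 ; 24 | 4 ; 27 | 1 ; 28 | 2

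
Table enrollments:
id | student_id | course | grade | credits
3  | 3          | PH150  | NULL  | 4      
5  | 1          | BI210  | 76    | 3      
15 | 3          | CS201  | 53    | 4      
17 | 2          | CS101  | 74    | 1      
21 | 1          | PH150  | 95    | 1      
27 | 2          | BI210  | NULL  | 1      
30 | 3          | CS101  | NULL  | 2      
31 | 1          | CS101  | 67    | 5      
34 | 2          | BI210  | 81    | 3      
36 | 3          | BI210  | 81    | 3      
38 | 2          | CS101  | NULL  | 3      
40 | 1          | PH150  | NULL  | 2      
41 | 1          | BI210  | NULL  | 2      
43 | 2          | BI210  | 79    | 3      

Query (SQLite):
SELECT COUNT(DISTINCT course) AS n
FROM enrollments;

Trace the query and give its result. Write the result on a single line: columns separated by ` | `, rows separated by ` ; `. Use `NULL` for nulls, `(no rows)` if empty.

4

Count distinct non-NULL course values.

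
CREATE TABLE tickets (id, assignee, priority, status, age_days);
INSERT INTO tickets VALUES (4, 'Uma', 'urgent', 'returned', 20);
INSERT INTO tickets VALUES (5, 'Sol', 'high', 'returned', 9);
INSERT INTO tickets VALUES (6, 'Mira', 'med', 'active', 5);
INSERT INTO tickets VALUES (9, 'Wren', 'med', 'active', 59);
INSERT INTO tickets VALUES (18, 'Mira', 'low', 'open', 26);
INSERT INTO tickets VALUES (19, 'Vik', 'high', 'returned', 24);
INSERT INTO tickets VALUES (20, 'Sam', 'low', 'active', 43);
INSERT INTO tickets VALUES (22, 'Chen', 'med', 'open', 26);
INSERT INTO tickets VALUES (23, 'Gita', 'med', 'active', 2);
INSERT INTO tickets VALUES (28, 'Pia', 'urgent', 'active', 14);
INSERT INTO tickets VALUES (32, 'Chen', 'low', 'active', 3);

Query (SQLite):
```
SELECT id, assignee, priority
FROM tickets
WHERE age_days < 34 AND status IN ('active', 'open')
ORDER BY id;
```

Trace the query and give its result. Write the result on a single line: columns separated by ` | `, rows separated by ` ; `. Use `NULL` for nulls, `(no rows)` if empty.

6 | Mira | med ; 18 | Mira | low ; 22 | Chen | med ; 23 | Gita | med ; 28 | Pia | urgent ; 32 | Chen | low

age_days < 34: ids {4, 5, 6, 18, 19, 22, 23, 28, 32}
status IN ('active', 'open'): ids {6, 9, 18, 20, 22, 23, 28, 32}
Combine with AND.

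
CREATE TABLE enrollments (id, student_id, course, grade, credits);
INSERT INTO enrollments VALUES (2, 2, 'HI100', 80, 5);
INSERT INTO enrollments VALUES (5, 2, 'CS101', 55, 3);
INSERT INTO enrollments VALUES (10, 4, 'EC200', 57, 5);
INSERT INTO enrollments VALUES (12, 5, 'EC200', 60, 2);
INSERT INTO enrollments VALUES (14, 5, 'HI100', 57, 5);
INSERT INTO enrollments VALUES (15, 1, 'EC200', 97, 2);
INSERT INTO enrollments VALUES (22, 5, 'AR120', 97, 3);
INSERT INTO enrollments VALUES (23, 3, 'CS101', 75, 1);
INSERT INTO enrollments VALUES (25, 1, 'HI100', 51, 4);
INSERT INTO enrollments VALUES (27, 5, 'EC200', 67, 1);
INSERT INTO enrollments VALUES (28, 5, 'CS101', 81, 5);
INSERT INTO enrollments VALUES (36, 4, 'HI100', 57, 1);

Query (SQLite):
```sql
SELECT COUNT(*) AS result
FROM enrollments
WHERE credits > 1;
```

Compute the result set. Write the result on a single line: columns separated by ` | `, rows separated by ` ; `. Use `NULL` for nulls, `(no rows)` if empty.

9

Rows where credits > 1 → credits values: [5, 3, 5, 2, 5, 2, 3, 4, 5].
COUNT(*) counts rows → 9.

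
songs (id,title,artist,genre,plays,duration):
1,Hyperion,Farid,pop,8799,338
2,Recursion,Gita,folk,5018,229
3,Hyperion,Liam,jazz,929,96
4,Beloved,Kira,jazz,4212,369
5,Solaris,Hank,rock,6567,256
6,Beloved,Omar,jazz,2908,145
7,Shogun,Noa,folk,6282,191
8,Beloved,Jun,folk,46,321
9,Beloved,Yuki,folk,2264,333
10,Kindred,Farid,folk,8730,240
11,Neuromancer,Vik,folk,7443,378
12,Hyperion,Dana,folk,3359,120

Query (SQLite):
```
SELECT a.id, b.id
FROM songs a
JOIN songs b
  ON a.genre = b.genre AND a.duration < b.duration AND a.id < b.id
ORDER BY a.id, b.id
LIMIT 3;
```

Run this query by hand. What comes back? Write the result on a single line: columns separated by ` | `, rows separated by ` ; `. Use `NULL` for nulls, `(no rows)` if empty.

Pairs (a,b) with same genre, a.duration < b.duration, a.id < b.id.
genre groups: folk:{2,7,8,9,10,11,12} jazz:{3,4,6} pop:{1} rock:{5}
Ordered by (a.id, b.id); first 3.

2 | 8 ; 2 | 9 ; 2 | 10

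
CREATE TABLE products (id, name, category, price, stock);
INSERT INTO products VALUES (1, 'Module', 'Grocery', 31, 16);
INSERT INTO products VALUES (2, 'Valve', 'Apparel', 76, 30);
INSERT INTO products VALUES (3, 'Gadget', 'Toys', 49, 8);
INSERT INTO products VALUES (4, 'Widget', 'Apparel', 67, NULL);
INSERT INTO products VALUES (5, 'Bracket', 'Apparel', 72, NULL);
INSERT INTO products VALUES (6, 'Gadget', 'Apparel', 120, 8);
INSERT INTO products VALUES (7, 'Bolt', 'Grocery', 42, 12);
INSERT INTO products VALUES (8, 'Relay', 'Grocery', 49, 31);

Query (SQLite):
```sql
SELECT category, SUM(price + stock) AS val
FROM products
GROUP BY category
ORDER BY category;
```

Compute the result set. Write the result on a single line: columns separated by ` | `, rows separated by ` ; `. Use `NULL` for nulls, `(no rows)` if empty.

Apparel | 234 ; Grocery | 181 ; Toys | 57

For each row compute price + stock.
Group by category; take SUM of the expression per group.
  Apparel: ids {2, 4, 5, 6} → SUM(price + stock)=234
  Grocery: ids {1, 7, 8} → SUM(price + stock)=181
  Toys: ids {3} → SUM(price + stock)=57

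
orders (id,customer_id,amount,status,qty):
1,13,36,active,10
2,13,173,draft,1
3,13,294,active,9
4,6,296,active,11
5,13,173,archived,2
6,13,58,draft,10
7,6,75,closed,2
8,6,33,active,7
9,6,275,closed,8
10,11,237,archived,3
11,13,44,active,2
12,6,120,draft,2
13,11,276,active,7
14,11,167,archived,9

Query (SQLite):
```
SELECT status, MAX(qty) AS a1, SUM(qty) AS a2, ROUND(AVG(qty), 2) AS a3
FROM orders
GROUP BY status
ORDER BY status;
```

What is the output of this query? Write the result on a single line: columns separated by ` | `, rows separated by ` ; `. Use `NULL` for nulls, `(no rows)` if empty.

Group orders by status.
Per group compute: MAX(qty), SUM(qty), ROUND(AVG(qty), 2).
  active: ids {1, 3, 4, 8, 11, 13} → MAX(qty)=11, SUM(qty)=46, ROUND(AVG(qty), 2)=7.67
  archived: ids {5, 10, 14} → MAX(qty)=9, SUM(qty)=14, ROUND(AVG(qty), 2)=4.67
  closed: ids {7, 9} → MAX(qty)=8, SUM(qty)=10, ROUND(AVG(qty), 2)=5
  draft: ids {2, 6, 12} → MAX(qty)=10, SUM(qty)=13, ROUND(AVG(qty), 2)=4.33

active | 11 | 46 | 7.67 ; archived | 9 | 14 | 4.67 ; closed | 8 | 10 | 5 ; draft | 10 | 13 | 4.33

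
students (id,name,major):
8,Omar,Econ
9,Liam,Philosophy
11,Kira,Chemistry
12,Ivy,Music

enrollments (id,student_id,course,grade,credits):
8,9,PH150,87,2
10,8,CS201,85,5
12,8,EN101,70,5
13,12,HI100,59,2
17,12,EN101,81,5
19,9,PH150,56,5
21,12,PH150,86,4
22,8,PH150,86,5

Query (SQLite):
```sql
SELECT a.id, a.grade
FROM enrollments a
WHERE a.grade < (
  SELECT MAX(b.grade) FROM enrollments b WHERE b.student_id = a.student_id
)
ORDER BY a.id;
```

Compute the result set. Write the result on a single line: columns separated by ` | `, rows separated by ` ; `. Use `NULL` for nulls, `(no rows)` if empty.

10 | 85 ; 12 | 70 ; 13 | 59 ; 17 | 81 ; 19 | 56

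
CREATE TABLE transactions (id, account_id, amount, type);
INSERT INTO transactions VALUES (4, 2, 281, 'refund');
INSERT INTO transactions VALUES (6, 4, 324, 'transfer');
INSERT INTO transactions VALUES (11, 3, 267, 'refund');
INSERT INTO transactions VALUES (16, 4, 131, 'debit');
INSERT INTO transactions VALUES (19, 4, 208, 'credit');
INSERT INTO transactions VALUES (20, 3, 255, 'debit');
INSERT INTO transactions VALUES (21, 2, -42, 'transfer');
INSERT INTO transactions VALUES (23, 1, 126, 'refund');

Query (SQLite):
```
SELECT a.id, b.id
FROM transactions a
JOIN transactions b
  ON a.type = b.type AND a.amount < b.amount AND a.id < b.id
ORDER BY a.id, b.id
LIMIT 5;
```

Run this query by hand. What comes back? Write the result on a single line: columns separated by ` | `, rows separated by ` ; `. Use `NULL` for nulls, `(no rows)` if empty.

Pairs (a,b) with same type, a.amount < b.amount, a.id < b.id.
type groups: credit:{19} debit:{16,20} refund:{4,11,23} transfer:{6,21}
Ordered by (a.id, b.id); first 5.

16 | 20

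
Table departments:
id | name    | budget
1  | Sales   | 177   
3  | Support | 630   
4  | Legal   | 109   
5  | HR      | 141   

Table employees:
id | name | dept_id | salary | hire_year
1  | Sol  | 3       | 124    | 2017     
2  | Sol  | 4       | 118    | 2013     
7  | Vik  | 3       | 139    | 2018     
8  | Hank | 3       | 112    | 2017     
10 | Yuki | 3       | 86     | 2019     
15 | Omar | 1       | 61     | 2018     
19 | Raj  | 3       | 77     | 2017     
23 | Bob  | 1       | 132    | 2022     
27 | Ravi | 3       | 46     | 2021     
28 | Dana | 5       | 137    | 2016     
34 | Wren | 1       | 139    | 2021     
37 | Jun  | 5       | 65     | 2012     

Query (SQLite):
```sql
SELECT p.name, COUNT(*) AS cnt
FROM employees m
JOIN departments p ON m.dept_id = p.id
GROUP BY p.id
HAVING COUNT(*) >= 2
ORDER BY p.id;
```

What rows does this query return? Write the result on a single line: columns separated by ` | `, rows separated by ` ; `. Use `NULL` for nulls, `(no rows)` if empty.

Sales | 3 ; Support | 6 ; HR | 2

Join each employees row to its departments via dept_id.
Group joined rows by departments.id; compute COUNT(*) per group.
HAVING: keep groups with count ≥ 2.
  1: ids {15, 23, 34} → COUNT(*)=3
  3: ids {1, 7, 8, 10, 19, 27} → COUNT(*)=6
  4: ids {2} → COUNT(*)=1
  5: ids {28, 37} → COUNT(*)=2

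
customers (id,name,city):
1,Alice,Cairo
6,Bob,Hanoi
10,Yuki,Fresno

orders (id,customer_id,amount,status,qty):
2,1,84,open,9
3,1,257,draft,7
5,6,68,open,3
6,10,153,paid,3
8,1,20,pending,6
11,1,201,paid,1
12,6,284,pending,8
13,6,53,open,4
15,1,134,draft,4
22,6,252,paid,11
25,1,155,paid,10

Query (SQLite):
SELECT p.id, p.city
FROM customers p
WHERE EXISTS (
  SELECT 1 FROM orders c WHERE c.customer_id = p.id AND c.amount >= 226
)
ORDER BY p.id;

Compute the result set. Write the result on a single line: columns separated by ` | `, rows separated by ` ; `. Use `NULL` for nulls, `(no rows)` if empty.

1 | Cairo ; 6 | Hanoi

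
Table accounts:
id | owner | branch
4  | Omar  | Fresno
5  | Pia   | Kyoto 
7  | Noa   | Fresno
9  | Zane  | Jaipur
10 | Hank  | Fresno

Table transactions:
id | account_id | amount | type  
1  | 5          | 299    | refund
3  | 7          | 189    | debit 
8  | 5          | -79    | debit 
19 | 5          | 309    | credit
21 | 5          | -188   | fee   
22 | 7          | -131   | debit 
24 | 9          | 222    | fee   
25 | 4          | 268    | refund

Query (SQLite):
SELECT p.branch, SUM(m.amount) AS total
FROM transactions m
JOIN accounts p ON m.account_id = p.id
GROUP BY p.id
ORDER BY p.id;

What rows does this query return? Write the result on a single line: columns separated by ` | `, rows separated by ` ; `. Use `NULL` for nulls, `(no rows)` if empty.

Join each transactions row to its accounts via account_id.
Group joined rows by accounts.id; compute SUM(m.amount) per group.
  4: ids {25} → SUM(m.amount)=268
  5: ids {1, 8, 19, 21} → SUM(m.amount)=341
  7: ids {3, 22} → SUM(m.amount)=58
  9: ids {24} → SUM(m.amount)=222

Fresno | 268 ; Kyoto | 341 ; Fresno | 58 ; Jaipur | 222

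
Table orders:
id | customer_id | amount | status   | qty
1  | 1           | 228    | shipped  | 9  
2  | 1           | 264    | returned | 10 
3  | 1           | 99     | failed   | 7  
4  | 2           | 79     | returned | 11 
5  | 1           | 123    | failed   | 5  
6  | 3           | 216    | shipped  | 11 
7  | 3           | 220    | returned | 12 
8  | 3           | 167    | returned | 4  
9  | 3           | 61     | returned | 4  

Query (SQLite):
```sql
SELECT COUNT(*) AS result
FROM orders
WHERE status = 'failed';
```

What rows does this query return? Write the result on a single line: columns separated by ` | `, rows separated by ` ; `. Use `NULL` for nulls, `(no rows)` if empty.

Rows where status='failed' → qty values: [7, 5].
COUNT(*) counts rows → 2.

2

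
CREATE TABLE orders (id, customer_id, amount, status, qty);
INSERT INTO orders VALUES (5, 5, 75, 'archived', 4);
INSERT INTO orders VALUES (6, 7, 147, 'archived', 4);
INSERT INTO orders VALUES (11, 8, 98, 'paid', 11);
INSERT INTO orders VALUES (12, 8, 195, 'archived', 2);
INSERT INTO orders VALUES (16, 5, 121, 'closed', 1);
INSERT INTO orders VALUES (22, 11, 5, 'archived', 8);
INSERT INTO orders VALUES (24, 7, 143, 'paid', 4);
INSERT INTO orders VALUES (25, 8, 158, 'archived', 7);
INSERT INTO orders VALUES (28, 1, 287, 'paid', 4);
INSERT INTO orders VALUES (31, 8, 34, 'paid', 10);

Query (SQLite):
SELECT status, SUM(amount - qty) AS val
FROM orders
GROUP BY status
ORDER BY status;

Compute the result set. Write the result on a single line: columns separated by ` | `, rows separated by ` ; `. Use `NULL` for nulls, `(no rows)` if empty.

For each row compute amount - qty.
Group by status; take SUM of the expression per group.
  archived: ids {5, 6, 12, 22, 25} → SUM(amount - qty)=555
  closed: ids {16} → SUM(amount - qty)=120
  paid: ids {11, 24, 28, 31} → SUM(amount - qty)=533

archived | 555 ; closed | 120 ; paid | 533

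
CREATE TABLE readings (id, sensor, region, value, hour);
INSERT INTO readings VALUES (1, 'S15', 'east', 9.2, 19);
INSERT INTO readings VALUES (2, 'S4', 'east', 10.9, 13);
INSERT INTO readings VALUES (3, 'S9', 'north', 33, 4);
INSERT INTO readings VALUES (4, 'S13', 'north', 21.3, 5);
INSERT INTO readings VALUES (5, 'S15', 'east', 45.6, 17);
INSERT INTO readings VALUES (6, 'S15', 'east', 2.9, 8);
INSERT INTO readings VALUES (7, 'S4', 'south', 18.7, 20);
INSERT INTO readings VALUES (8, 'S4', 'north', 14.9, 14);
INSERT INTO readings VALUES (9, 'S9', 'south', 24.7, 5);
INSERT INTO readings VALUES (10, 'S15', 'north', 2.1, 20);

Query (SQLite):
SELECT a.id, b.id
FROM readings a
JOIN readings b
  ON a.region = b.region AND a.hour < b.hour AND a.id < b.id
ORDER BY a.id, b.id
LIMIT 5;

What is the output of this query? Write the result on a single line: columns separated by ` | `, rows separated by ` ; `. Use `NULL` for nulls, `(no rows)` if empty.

Pairs (a,b) with same region, a.hour < b.hour, a.id < b.id.
region groups: east:{1,2,5,6} north:{3,4,8,10} south:{7,9}
Ordered by (a.id, b.id); first 5.

2 | 5 ; 3 | 4 ; 3 | 8 ; 3 | 10 ; 4 | 8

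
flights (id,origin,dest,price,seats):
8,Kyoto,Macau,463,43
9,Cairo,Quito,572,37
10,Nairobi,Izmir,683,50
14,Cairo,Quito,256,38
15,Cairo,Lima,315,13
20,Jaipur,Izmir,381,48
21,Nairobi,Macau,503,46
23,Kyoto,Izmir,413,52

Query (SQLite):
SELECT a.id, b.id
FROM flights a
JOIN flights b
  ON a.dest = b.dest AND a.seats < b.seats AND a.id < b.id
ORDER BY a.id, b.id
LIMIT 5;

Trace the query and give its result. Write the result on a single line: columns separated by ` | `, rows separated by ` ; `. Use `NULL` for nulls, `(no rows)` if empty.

Pairs (a,b) with same dest, a.seats < b.seats, a.id < b.id.
dest groups: Izmir:{10,20,23} Lima:{15} Macau:{8,21} Quito:{9,14}
Ordered by (a.id, b.id); first 5.

8 | 21 ; 9 | 14 ; 10 | 23 ; 20 | 23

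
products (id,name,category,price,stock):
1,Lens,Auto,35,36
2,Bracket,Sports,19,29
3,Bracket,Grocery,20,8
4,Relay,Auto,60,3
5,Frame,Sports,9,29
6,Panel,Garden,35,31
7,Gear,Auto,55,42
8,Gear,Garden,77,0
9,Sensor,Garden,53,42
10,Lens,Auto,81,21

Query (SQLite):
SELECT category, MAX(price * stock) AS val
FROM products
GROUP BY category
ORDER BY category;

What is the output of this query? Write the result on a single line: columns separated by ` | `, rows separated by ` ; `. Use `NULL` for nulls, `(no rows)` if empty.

Auto | 2310 ; Garden | 2226 ; Grocery | 160 ; Sports | 551

For each row compute price * stock.
Group by category; take MAX of the expression per group.
  Auto: ids {1, 4, 7, 10} → MAX(price * stock)=2310
  Garden: ids {6, 8, 9} → MAX(price * stock)=2226
  Grocery: ids {3} → MAX(price * stock)=160
  Sports: ids {2, 5} → MAX(price * stock)=551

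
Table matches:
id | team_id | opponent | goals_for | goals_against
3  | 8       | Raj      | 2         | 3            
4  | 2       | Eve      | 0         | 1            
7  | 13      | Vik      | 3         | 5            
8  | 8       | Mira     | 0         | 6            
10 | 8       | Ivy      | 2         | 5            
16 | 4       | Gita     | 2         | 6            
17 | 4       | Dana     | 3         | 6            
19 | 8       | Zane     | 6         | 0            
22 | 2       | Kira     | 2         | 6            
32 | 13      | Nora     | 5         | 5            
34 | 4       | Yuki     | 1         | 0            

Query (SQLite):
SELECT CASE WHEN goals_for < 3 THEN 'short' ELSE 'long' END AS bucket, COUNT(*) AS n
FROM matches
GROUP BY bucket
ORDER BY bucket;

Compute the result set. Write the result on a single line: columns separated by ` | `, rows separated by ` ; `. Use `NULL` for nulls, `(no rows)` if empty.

long | 4 ; short | 7

Bucket rows by goals_for < 3 → 'short' else 'long'; count each bucket.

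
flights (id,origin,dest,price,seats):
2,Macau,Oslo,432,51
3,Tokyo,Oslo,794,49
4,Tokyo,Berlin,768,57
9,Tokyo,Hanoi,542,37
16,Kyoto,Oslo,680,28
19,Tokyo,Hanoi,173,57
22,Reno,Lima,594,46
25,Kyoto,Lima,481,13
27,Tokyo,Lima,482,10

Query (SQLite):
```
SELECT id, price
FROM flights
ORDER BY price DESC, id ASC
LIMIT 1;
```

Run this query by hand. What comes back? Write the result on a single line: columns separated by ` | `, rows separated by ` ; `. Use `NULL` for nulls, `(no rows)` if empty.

Sort by price desc, tiebreak id asc: (794, id=3), (768, id=4), (680, id=16), (594, id=22) …. Take first 1.

3 | 794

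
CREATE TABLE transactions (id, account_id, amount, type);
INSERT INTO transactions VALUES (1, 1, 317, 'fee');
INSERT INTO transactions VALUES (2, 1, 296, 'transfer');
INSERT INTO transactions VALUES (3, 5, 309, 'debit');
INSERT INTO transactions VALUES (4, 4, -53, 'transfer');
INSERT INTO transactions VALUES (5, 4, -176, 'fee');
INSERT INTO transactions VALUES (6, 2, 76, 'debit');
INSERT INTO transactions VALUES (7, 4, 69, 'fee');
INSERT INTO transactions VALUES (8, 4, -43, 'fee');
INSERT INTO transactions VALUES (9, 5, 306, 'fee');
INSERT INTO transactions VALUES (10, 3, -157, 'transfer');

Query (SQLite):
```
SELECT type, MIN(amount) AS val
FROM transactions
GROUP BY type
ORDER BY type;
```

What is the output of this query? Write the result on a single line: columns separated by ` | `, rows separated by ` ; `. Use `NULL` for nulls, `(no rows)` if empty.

Partition transactions by type; compute MIN(amount) within each group.
  debit: ids {3, 6} → MIN(amount)=76
  fee: ids {1, 5, 7, 8, 9} → MIN(amount)=-176
  transfer: ids {2, 4, 10} → MIN(amount)=-157

debit | 76 ; fee | -176 ; transfer | -157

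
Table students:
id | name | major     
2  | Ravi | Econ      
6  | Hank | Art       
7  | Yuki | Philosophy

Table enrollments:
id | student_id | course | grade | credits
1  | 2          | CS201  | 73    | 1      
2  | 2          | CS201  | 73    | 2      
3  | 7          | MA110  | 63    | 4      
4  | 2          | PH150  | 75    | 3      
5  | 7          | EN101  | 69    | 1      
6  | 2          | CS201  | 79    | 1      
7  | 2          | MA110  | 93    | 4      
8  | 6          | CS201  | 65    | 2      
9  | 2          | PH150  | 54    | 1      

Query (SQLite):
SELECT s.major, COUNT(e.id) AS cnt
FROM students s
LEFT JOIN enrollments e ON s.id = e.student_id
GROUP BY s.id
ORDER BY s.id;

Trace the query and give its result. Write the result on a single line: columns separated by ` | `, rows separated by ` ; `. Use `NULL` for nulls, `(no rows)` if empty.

Econ | 6 ; Art | 1 ; Philosophy | 2

LEFT JOIN keeps every students row; unmatched ones get NULL for enrollments columns.
Group by students.id and compute COUNT(e.id). COUNT(col) of an all-NULL group is 0.
  2: ids {1, 2, 4, 6, 7, 9} → COUNT(e.id)=6
  6: ids {8} → COUNT(e.id)=1
  7: ids {3, 5} → COUNT(e.id)=2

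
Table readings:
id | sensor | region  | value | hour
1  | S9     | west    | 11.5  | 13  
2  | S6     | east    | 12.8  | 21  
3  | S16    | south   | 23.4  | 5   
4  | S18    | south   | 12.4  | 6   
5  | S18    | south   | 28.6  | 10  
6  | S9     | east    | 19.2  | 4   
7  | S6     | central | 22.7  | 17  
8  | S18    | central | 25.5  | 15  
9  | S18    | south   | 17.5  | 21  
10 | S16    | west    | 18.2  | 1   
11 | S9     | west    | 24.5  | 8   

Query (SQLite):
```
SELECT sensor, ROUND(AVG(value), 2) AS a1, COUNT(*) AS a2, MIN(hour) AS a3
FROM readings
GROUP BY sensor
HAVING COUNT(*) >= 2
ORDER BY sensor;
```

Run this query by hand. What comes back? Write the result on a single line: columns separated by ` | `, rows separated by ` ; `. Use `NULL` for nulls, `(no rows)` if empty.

S16 | 20.8 | 2 | 1 ; S18 | 21 | 4 | 6 ; S6 | 17.75 | 2 | 17 ; S9 | 18.4 | 3 | 4

Group readings by sensor.
Per group compute: ROUND(AVG(value), 2), COUNT(*), MIN(hour).
HAVING: drop groups with fewer than 2 rows.
  S16: ids {3, 10} → ROUND(AVG(value), 2)=20.8, COUNT(*)=2, MIN(hour)=1
  S18: ids {4, 5, 8, 9} → ROUND(AVG(value), 2)=21, COUNT(*)=4, MIN(hour)=6
  S6: ids {2, 7} → ROUND(AVG(value), 2)=17.75, COUNT(*)=2, MIN(hour)=17
  S9: ids {1, 6, 11} → ROUND(AVG(value), 2)=18.4, COUNT(*)=3, MIN(hour)=4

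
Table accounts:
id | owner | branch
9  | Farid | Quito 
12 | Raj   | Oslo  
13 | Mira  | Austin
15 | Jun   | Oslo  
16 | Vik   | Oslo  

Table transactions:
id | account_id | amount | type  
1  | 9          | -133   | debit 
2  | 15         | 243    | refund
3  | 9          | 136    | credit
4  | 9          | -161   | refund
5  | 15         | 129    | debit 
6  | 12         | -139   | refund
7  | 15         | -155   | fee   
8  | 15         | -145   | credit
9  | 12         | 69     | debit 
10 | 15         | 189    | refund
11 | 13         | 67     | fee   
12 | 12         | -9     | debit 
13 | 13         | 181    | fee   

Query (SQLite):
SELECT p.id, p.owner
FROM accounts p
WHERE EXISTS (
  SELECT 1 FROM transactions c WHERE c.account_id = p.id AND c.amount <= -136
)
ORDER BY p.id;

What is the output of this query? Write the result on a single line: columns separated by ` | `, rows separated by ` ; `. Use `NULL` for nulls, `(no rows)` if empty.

9 | Farid ; 12 | Raj ; 15 | Jun

For each accounts row, check whether any transactions with matching account_id has amount <= -136.
Keep rows where that is true.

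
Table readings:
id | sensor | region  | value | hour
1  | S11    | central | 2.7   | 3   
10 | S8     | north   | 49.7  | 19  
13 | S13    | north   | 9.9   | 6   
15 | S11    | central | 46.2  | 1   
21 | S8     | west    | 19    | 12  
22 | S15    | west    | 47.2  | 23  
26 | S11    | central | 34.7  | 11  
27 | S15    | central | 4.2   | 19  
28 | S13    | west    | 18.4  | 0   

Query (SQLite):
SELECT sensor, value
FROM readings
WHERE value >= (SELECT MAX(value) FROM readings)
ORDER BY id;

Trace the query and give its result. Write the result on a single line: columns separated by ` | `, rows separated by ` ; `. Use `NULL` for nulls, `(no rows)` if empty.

S8 | 49.7

Scalar subquery: MAX(value) over all readings rows = 49.7.
Keep rows where value >= that value.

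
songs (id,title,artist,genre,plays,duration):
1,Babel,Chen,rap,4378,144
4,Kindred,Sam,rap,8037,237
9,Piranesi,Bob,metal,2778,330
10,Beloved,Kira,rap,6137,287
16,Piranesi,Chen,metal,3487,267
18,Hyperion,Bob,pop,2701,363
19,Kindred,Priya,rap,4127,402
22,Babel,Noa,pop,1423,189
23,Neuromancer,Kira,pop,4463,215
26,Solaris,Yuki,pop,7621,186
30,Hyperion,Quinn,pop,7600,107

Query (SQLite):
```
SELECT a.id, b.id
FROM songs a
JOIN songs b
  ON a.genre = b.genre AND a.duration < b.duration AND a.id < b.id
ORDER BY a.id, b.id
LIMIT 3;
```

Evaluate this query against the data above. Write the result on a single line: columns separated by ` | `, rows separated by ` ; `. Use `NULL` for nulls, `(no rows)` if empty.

Pairs (a,b) with same genre, a.duration < b.duration, a.id < b.id.
genre groups: metal:{9,16} pop:{18,22,23,26,30} rap:{1,4,10,19}
Ordered by (a.id, b.id); first 3.

1 | 4 ; 1 | 10 ; 1 | 19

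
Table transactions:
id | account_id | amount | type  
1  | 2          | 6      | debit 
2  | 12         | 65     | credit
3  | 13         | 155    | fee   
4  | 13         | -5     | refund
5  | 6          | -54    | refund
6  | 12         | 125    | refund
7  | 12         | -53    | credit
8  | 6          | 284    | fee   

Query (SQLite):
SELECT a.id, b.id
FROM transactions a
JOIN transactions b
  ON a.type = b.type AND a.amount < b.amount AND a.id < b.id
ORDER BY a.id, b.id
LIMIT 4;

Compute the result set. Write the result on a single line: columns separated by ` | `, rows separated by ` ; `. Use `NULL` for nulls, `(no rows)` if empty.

3 | 8 ; 4 | 6 ; 5 | 6

Pairs (a,b) with same type, a.amount < b.amount, a.id < b.id.
type groups: credit:{2,7} debit:{1} fee:{3,8} refund:{4,5,6}
Ordered by (a.id, b.id); first 4.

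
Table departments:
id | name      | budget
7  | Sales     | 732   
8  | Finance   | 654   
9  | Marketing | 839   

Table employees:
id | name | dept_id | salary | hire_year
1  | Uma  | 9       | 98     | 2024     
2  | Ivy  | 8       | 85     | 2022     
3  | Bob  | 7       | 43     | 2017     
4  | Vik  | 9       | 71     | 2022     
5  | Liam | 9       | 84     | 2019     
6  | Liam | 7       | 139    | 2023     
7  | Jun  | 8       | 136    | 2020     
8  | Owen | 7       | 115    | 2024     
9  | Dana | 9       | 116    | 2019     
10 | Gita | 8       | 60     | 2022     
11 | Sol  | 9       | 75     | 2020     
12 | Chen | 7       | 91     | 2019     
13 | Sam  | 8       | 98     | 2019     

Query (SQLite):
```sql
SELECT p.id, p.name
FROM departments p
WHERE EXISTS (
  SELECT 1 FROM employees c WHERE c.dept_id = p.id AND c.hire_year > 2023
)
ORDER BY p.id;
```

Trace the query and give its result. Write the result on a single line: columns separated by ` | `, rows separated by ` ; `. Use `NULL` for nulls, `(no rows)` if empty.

7 | Sales ; 9 | Marketing

For each departments row, check whether any employees with matching dept_id has hire_year > 2023.
Keep rows where that is true.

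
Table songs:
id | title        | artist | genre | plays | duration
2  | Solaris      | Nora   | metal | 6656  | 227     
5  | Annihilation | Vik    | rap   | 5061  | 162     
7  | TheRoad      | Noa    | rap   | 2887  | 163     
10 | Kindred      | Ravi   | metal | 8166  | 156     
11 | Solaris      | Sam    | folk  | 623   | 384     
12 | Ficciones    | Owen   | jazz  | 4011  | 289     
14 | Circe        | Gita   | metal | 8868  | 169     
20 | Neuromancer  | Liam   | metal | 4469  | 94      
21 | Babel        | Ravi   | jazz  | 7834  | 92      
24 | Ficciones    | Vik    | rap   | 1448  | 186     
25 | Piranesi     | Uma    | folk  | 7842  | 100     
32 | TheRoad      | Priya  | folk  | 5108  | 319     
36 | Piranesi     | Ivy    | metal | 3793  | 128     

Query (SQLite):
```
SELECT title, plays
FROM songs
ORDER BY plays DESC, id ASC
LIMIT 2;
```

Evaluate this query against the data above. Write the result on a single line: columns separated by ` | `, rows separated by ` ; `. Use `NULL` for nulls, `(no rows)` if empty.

Circe | 8868 ; Kindred | 8166

Sort by plays desc, tiebreak id asc: (8868, id=14), (8166, id=10), (7842, id=25), (7834, id=21), (6656, id=2) …. Take first 2.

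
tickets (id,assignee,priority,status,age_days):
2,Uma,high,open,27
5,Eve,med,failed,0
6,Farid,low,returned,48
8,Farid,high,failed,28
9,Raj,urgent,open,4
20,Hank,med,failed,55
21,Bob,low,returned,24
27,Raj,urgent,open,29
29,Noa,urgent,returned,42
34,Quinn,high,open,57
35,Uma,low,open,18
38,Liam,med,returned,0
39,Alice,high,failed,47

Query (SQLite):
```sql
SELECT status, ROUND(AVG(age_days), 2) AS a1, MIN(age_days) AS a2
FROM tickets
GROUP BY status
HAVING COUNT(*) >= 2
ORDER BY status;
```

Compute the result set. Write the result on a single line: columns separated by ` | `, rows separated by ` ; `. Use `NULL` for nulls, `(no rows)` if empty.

Group tickets by status.
Per group compute: ROUND(AVG(age_days), 2), MIN(age_days).
HAVING: drop groups with fewer than 2 rows.
  failed: ids {5, 8, 20, 39} → ROUND(AVG(age_days), 2)=32.5, MIN(age_days)=0
  open: ids {2, 9, 27, 34, 35} → ROUND(AVG(age_days), 2)=27, MIN(age_days)=4
  returned: ids {6, 21, 29, 38} → ROUND(AVG(age_days), 2)=28.5, MIN(age_days)=0

failed | 32.5 | 0 ; open | 27 | 4 ; returned | 28.5 | 0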